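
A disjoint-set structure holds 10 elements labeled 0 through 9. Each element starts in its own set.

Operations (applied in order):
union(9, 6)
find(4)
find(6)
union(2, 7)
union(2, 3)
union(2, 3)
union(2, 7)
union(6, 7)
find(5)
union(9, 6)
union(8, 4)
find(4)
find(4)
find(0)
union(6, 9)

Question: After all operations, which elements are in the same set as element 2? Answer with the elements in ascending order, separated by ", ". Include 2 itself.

Answer: 2, 3, 6, 7, 9

Derivation:
Step 1: union(9, 6) -> merged; set of 9 now {6, 9}
Step 2: find(4) -> no change; set of 4 is {4}
Step 3: find(6) -> no change; set of 6 is {6, 9}
Step 4: union(2, 7) -> merged; set of 2 now {2, 7}
Step 5: union(2, 3) -> merged; set of 2 now {2, 3, 7}
Step 6: union(2, 3) -> already same set; set of 2 now {2, 3, 7}
Step 7: union(2, 7) -> already same set; set of 2 now {2, 3, 7}
Step 8: union(6, 7) -> merged; set of 6 now {2, 3, 6, 7, 9}
Step 9: find(5) -> no change; set of 5 is {5}
Step 10: union(9, 6) -> already same set; set of 9 now {2, 3, 6, 7, 9}
Step 11: union(8, 4) -> merged; set of 8 now {4, 8}
Step 12: find(4) -> no change; set of 4 is {4, 8}
Step 13: find(4) -> no change; set of 4 is {4, 8}
Step 14: find(0) -> no change; set of 0 is {0}
Step 15: union(6, 9) -> already same set; set of 6 now {2, 3, 6, 7, 9}
Component of 2: {2, 3, 6, 7, 9}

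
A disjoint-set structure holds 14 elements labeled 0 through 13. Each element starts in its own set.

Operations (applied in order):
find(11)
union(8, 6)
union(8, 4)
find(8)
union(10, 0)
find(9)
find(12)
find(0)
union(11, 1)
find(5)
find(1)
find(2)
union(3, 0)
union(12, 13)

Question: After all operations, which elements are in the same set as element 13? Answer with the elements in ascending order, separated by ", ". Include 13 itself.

Answer: 12, 13

Derivation:
Step 1: find(11) -> no change; set of 11 is {11}
Step 2: union(8, 6) -> merged; set of 8 now {6, 8}
Step 3: union(8, 4) -> merged; set of 8 now {4, 6, 8}
Step 4: find(8) -> no change; set of 8 is {4, 6, 8}
Step 5: union(10, 0) -> merged; set of 10 now {0, 10}
Step 6: find(9) -> no change; set of 9 is {9}
Step 7: find(12) -> no change; set of 12 is {12}
Step 8: find(0) -> no change; set of 0 is {0, 10}
Step 9: union(11, 1) -> merged; set of 11 now {1, 11}
Step 10: find(5) -> no change; set of 5 is {5}
Step 11: find(1) -> no change; set of 1 is {1, 11}
Step 12: find(2) -> no change; set of 2 is {2}
Step 13: union(3, 0) -> merged; set of 3 now {0, 3, 10}
Step 14: union(12, 13) -> merged; set of 12 now {12, 13}
Component of 13: {12, 13}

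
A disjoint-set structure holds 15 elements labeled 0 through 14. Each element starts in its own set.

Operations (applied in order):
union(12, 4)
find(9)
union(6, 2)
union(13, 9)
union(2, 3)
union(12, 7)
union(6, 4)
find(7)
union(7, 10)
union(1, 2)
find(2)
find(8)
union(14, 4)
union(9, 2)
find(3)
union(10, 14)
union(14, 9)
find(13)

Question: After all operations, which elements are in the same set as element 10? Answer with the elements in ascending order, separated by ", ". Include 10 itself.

Step 1: union(12, 4) -> merged; set of 12 now {4, 12}
Step 2: find(9) -> no change; set of 9 is {9}
Step 3: union(6, 2) -> merged; set of 6 now {2, 6}
Step 4: union(13, 9) -> merged; set of 13 now {9, 13}
Step 5: union(2, 3) -> merged; set of 2 now {2, 3, 6}
Step 6: union(12, 7) -> merged; set of 12 now {4, 7, 12}
Step 7: union(6, 4) -> merged; set of 6 now {2, 3, 4, 6, 7, 12}
Step 8: find(7) -> no change; set of 7 is {2, 3, 4, 6, 7, 12}
Step 9: union(7, 10) -> merged; set of 7 now {2, 3, 4, 6, 7, 10, 12}
Step 10: union(1, 2) -> merged; set of 1 now {1, 2, 3, 4, 6, 7, 10, 12}
Step 11: find(2) -> no change; set of 2 is {1, 2, 3, 4, 6, 7, 10, 12}
Step 12: find(8) -> no change; set of 8 is {8}
Step 13: union(14, 4) -> merged; set of 14 now {1, 2, 3, 4, 6, 7, 10, 12, 14}
Step 14: union(9, 2) -> merged; set of 9 now {1, 2, 3, 4, 6, 7, 9, 10, 12, 13, 14}
Step 15: find(3) -> no change; set of 3 is {1, 2, 3, 4, 6, 7, 9, 10, 12, 13, 14}
Step 16: union(10, 14) -> already same set; set of 10 now {1, 2, 3, 4, 6, 7, 9, 10, 12, 13, 14}
Step 17: union(14, 9) -> already same set; set of 14 now {1, 2, 3, 4, 6, 7, 9, 10, 12, 13, 14}
Step 18: find(13) -> no change; set of 13 is {1, 2, 3, 4, 6, 7, 9, 10, 12, 13, 14}
Component of 10: {1, 2, 3, 4, 6, 7, 9, 10, 12, 13, 14}

Answer: 1, 2, 3, 4, 6, 7, 9, 10, 12, 13, 14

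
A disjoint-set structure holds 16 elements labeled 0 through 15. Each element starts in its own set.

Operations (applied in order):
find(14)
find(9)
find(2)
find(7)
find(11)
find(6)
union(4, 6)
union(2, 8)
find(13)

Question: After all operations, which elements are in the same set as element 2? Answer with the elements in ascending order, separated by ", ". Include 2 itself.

Answer: 2, 8

Derivation:
Step 1: find(14) -> no change; set of 14 is {14}
Step 2: find(9) -> no change; set of 9 is {9}
Step 3: find(2) -> no change; set of 2 is {2}
Step 4: find(7) -> no change; set of 7 is {7}
Step 5: find(11) -> no change; set of 11 is {11}
Step 6: find(6) -> no change; set of 6 is {6}
Step 7: union(4, 6) -> merged; set of 4 now {4, 6}
Step 8: union(2, 8) -> merged; set of 2 now {2, 8}
Step 9: find(13) -> no change; set of 13 is {13}
Component of 2: {2, 8}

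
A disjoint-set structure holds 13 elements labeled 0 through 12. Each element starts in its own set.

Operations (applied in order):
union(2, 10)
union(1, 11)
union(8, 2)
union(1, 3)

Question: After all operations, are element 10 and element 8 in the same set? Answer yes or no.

Answer: yes

Derivation:
Step 1: union(2, 10) -> merged; set of 2 now {2, 10}
Step 2: union(1, 11) -> merged; set of 1 now {1, 11}
Step 3: union(8, 2) -> merged; set of 8 now {2, 8, 10}
Step 4: union(1, 3) -> merged; set of 1 now {1, 3, 11}
Set of 10: {2, 8, 10}; 8 is a member.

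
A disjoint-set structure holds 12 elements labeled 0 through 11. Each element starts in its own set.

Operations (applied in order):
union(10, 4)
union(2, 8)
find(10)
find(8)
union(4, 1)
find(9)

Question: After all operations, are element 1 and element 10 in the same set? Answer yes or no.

Step 1: union(10, 4) -> merged; set of 10 now {4, 10}
Step 2: union(2, 8) -> merged; set of 2 now {2, 8}
Step 3: find(10) -> no change; set of 10 is {4, 10}
Step 4: find(8) -> no change; set of 8 is {2, 8}
Step 5: union(4, 1) -> merged; set of 4 now {1, 4, 10}
Step 6: find(9) -> no change; set of 9 is {9}
Set of 1: {1, 4, 10}; 10 is a member.

Answer: yes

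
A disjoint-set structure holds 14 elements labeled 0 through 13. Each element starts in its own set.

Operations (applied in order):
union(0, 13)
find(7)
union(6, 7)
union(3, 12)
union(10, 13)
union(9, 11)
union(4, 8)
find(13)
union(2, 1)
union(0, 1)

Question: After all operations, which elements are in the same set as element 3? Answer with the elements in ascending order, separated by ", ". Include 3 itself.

Step 1: union(0, 13) -> merged; set of 0 now {0, 13}
Step 2: find(7) -> no change; set of 7 is {7}
Step 3: union(6, 7) -> merged; set of 6 now {6, 7}
Step 4: union(3, 12) -> merged; set of 3 now {3, 12}
Step 5: union(10, 13) -> merged; set of 10 now {0, 10, 13}
Step 6: union(9, 11) -> merged; set of 9 now {9, 11}
Step 7: union(4, 8) -> merged; set of 4 now {4, 8}
Step 8: find(13) -> no change; set of 13 is {0, 10, 13}
Step 9: union(2, 1) -> merged; set of 2 now {1, 2}
Step 10: union(0, 1) -> merged; set of 0 now {0, 1, 2, 10, 13}
Component of 3: {3, 12}

Answer: 3, 12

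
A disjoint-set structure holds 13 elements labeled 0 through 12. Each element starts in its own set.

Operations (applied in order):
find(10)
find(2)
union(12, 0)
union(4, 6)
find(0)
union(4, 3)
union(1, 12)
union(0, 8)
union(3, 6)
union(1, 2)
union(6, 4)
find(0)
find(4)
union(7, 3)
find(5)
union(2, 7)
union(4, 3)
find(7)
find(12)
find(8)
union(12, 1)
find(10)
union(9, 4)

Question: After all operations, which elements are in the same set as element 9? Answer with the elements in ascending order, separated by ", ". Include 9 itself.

Step 1: find(10) -> no change; set of 10 is {10}
Step 2: find(2) -> no change; set of 2 is {2}
Step 3: union(12, 0) -> merged; set of 12 now {0, 12}
Step 4: union(4, 6) -> merged; set of 4 now {4, 6}
Step 5: find(0) -> no change; set of 0 is {0, 12}
Step 6: union(4, 3) -> merged; set of 4 now {3, 4, 6}
Step 7: union(1, 12) -> merged; set of 1 now {0, 1, 12}
Step 8: union(0, 8) -> merged; set of 0 now {0, 1, 8, 12}
Step 9: union(3, 6) -> already same set; set of 3 now {3, 4, 6}
Step 10: union(1, 2) -> merged; set of 1 now {0, 1, 2, 8, 12}
Step 11: union(6, 4) -> already same set; set of 6 now {3, 4, 6}
Step 12: find(0) -> no change; set of 0 is {0, 1, 2, 8, 12}
Step 13: find(4) -> no change; set of 4 is {3, 4, 6}
Step 14: union(7, 3) -> merged; set of 7 now {3, 4, 6, 7}
Step 15: find(5) -> no change; set of 5 is {5}
Step 16: union(2, 7) -> merged; set of 2 now {0, 1, 2, 3, 4, 6, 7, 8, 12}
Step 17: union(4, 3) -> already same set; set of 4 now {0, 1, 2, 3, 4, 6, 7, 8, 12}
Step 18: find(7) -> no change; set of 7 is {0, 1, 2, 3, 4, 6, 7, 8, 12}
Step 19: find(12) -> no change; set of 12 is {0, 1, 2, 3, 4, 6, 7, 8, 12}
Step 20: find(8) -> no change; set of 8 is {0, 1, 2, 3, 4, 6, 7, 8, 12}
Step 21: union(12, 1) -> already same set; set of 12 now {0, 1, 2, 3, 4, 6, 7, 8, 12}
Step 22: find(10) -> no change; set of 10 is {10}
Step 23: union(9, 4) -> merged; set of 9 now {0, 1, 2, 3, 4, 6, 7, 8, 9, 12}
Component of 9: {0, 1, 2, 3, 4, 6, 7, 8, 9, 12}

Answer: 0, 1, 2, 3, 4, 6, 7, 8, 9, 12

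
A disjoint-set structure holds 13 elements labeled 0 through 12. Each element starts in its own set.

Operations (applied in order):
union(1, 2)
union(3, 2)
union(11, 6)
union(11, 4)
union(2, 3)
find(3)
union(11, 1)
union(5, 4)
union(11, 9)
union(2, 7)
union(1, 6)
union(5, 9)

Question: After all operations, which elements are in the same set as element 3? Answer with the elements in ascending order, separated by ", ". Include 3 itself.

Step 1: union(1, 2) -> merged; set of 1 now {1, 2}
Step 2: union(3, 2) -> merged; set of 3 now {1, 2, 3}
Step 3: union(11, 6) -> merged; set of 11 now {6, 11}
Step 4: union(11, 4) -> merged; set of 11 now {4, 6, 11}
Step 5: union(2, 3) -> already same set; set of 2 now {1, 2, 3}
Step 6: find(3) -> no change; set of 3 is {1, 2, 3}
Step 7: union(11, 1) -> merged; set of 11 now {1, 2, 3, 4, 6, 11}
Step 8: union(5, 4) -> merged; set of 5 now {1, 2, 3, 4, 5, 6, 11}
Step 9: union(11, 9) -> merged; set of 11 now {1, 2, 3, 4, 5, 6, 9, 11}
Step 10: union(2, 7) -> merged; set of 2 now {1, 2, 3, 4, 5, 6, 7, 9, 11}
Step 11: union(1, 6) -> already same set; set of 1 now {1, 2, 3, 4, 5, 6, 7, 9, 11}
Step 12: union(5, 9) -> already same set; set of 5 now {1, 2, 3, 4, 5, 6, 7, 9, 11}
Component of 3: {1, 2, 3, 4, 5, 6, 7, 9, 11}

Answer: 1, 2, 3, 4, 5, 6, 7, 9, 11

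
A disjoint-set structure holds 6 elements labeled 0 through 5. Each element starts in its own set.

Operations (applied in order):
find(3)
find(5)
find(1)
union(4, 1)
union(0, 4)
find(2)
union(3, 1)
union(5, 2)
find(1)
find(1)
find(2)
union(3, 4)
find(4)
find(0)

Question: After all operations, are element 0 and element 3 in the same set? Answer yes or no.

Step 1: find(3) -> no change; set of 3 is {3}
Step 2: find(5) -> no change; set of 5 is {5}
Step 3: find(1) -> no change; set of 1 is {1}
Step 4: union(4, 1) -> merged; set of 4 now {1, 4}
Step 5: union(0, 4) -> merged; set of 0 now {0, 1, 4}
Step 6: find(2) -> no change; set of 2 is {2}
Step 7: union(3, 1) -> merged; set of 3 now {0, 1, 3, 4}
Step 8: union(5, 2) -> merged; set of 5 now {2, 5}
Step 9: find(1) -> no change; set of 1 is {0, 1, 3, 4}
Step 10: find(1) -> no change; set of 1 is {0, 1, 3, 4}
Step 11: find(2) -> no change; set of 2 is {2, 5}
Step 12: union(3, 4) -> already same set; set of 3 now {0, 1, 3, 4}
Step 13: find(4) -> no change; set of 4 is {0, 1, 3, 4}
Step 14: find(0) -> no change; set of 0 is {0, 1, 3, 4}
Set of 0: {0, 1, 3, 4}; 3 is a member.

Answer: yes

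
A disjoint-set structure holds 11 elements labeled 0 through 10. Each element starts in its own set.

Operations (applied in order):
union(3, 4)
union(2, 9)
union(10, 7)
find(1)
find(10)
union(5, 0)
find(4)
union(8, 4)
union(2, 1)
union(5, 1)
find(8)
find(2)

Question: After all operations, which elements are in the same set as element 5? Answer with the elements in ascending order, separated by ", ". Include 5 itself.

Answer: 0, 1, 2, 5, 9

Derivation:
Step 1: union(3, 4) -> merged; set of 3 now {3, 4}
Step 2: union(2, 9) -> merged; set of 2 now {2, 9}
Step 3: union(10, 7) -> merged; set of 10 now {7, 10}
Step 4: find(1) -> no change; set of 1 is {1}
Step 5: find(10) -> no change; set of 10 is {7, 10}
Step 6: union(5, 0) -> merged; set of 5 now {0, 5}
Step 7: find(4) -> no change; set of 4 is {3, 4}
Step 8: union(8, 4) -> merged; set of 8 now {3, 4, 8}
Step 9: union(2, 1) -> merged; set of 2 now {1, 2, 9}
Step 10: union(5, 1) -> merged; set of 5 now {0, 1, 2, 5, 9}
Step 11: find(8) -> no change; set of 8 is {3, 4, 8}
Step 12: find(2) -> no change; set of 2 is {0, 1, 2, 5, 9}
Component of 5: {0, 1, 2, 5, 9}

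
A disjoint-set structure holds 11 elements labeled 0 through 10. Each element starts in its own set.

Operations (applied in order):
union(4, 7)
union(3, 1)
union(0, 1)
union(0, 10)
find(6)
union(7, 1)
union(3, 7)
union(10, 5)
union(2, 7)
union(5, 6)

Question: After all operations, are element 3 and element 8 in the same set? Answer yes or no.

Answer: no

Derivation:
Step 1: union(4, 7) -> merged; set of 4 now {4, 7}
Step 2: union(3, 1) -> merged; set of 3 now {1, 3}
Step 3: union(0, 1) -> merged; set of 0 now {0, 1, 3}
Step 4: union(0, 10) -> merged; set of 0 now {0, 1, 3, 10}
Step 5: find(6) -> no change; set of 6 is {6}
Step 6: union(7, 1) -> merged; set of 7 now {0, 1, 3, 4, 7, 10}
Step 7: union(3, 7) -> already same set; set of 3 now {0, 1, 3, 4, 7, 10}
Step 8: union(10, 5) -> merged; set of 10 now {0, 1, 3, 4, 5, 7, 10}
Step 9: union(2, 7) -> merged; set of 2 now {0, 1, 2, 3, 4, 5, 7, 10}
Step 10: union(5, 6) -> merged; set of 5 now {0, 1, 2, 3, 4, 5, 6, 7, 10}
Set of 3: {0, 1, 2, 3, 4, 5, 6, 7, 10}; 8 is not a member.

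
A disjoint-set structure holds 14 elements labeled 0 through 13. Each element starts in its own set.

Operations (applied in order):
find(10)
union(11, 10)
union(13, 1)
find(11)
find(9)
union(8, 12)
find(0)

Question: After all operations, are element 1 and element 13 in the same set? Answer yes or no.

Answer: yes

Derivation:
Step 1: find(10) -> no change; set of 10 is {10}
Step 2: union(11, 10) -> merged; set of 11 now {10, 11}
Step 3: union(13, 1) -> merged; set of 13 now {1, 13}
Step 4: find(11) -> no change; set of 11 is {10, 11}
Step 5: find(9) -> no change; set of 9 is {9}
Step 6: union(8, 12) -> merged; set of 8 now {8, 12}
Step 7: find(0) -> no change; set of 0 is {0}
Set of 1: {1, 13}; 13 is a member.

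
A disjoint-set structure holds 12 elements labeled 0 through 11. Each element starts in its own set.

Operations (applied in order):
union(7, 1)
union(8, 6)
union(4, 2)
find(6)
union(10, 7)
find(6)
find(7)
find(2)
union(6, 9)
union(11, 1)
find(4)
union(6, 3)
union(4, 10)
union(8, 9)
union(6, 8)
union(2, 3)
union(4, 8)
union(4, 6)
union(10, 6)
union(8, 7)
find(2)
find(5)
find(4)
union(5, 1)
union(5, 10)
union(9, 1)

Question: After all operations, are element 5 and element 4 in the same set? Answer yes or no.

Step 1: union(7, 1) -> merged; set of 7 now {1, 7}
Step 2: union(8, 6) -> merged; set of 8 now {6, 8}
Step 3: union(4, 2) -> merged; set of 4 now {2, 4}
Step 4: find(6) -> no change; set of 6 is {6, 8}
Step 5: union(10, 7) -> merged; set of 10 now {1, 7, 10}
Step 6: find(6) -> no change; set of 6 is {6, 8}
Step 7: find(7) -> no change; set of 7 is {1, 7, 10}
Step 8: find(2) -> no change; set of 2 is {2, 4}
Step 9: union(6, 9) -> merged; set of 6 now {6, 8, 9}
Step 10: union(11, 1) -> merged; set of 11 now {1, 7, 10, 11}
Step 11: find(4) -> no change; set of 4 is {2, 4}
Step 12: union(6, 3) -> merged; set of 6 now {3, 6, 8, 9}
Step 13: union(4, 10) -> merged; set of 4 now {1, 2, 4, 7, 10, 11}
Step 14: union(8, 9) -> already same set; set of 8 now {3, 6, 8, 9}
Step 15: union(6, 8) -> already same set; set of 6 now {3, 6, 8, 9}
Step 16: union(2, 3) -> merged; set of 2 now {1, 2, 3, 4, 6, 7, 8, 9, 10, 11}
Step 17: union(4, 8) -> already same set; set of 4 now {1, 2, 3, 4, 6, 7, 8, 9, 10, 11}
Step 18: union(4, 6) -> already same set; set of 4 now {1, 2, 3, 4, 6, 7, 8, 9, 10, 11}
Step 19: union(10, 6) -> already same set; set of 10 now {1, 2, 3, 4, 6, 7, 8, 9, 10, 11}
Step 20: union(8, 7) -> already same set; set of 8 now {1, 2, 3, 4, 6, 7, 8, 9, 10, 11}
Step 21: find(2) -> no change; set of 2 is {1, 2, 3, 4, 6, 7, 8, 9, 10, 11}
Step 22: find(5) -> no change; set of 5 is {5}
Step 23: find(4) -> no change; set of 4 is {1, 2, 3, 4, 6, 7, 8, 9, 10, 11}
Step 24: union(5, 1) -> merged; set of 5 now {1, 2, 3, 4, 5, 6, 7, 8, 9, 10, 11}
Step 25: union(5, 10) -> already same set; set of 5 now {1, 2, 3, 4, 5, 6, 7, 8, 9, 10, 11}
Step 26: union(9, 1) -> already same set; set of 9 now {1, 2, 3, 4, 5, 6, 7, 8, 9, 10, 11}
Set of 5: {1, 2, 3, 4, 5, 6, 7, 8, 9, 10, 11}; 4 is a member.

Answer: yes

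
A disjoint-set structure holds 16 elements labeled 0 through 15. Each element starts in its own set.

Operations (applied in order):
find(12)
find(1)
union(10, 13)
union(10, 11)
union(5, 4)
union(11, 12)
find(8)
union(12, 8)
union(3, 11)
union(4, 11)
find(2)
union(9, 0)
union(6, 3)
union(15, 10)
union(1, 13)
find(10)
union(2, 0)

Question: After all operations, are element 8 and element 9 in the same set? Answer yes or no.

Step 1: find(12) -> no change; set of 12 is {12}
Step 2: find(1) -> no change; set of 1 is {1}
Step 3: union(10, 13) -> merged; set of 10 now {10, 13}
Step 4: union(10, 11) -> merged; set of 10 now {10, 11, 13}
Step 5: union(5, 4) -> merged; set of 5 now {4, 5}
Step 6: union(11, 12) -> merged; set of 11 now {10, 11, 12, 13}
Step 7: find(8) -> no change; set of 8 is {8}
Step 8: union(12, 8) -> merged; set of 12 now {8, 10, 11, 12, 13}
Step 9: union(3, 11) -> merged; set of 3 now {3, 8, 10, 11, 12, 13}
Step 10: union(4, 11) -> merged; set of 4 now {3, 4, 5, 8, 10, 11, 12, 13}
Step 11: find(2) -> no change; set of 2 is {2}
Step 12: union(9, 0) -> merged; set of 9 now {0, 9}
Step 13: union(6, 3) -> merged; set of 6 now {3, 4, 5, 6, 8, 10, 11, 12, 13}
Step 14: union(15, 10) -> merged; set of 15 now {3, 4, 5, 6, 8, 10, 11, 12, 13, 15}
Step 15: union(1, 13) -> merged; set of 1 now {1, 3, 4, 5, 6, 8, 10, 11, 12, 13, 15}
Step 16: find(10) -> no change; set of 10 is {1, 3, 4, 5, 6, 8, 10, 11, 12, 13, 15}
Step 17: union(2, 0) -> merged; set of 2 now {0, 2, 9}
Set of 8: {1, 3, 4, 5, 6, 8, 10, 11, 12, 13, 15}; 9 is not a member.

Answer: no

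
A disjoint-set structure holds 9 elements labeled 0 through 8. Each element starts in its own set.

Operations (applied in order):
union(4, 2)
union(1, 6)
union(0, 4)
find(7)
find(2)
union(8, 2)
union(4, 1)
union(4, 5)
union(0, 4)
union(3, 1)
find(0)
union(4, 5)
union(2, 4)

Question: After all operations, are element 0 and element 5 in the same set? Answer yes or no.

Answer: yes

Derivation:
Step 1: union(4, 2) -> merged; set of 4 now {2, 4}
Step 2: union(1, 6) -> merged; set of 1 now {1, 6}
Step 3: union(0, 4) -> merged; set of 0 now {0, 2, 4}
Step 4: find(7) -> no change; set of 7 is {7}
Step 5: find(2) -> no change; set of 2 is {0, 2, 4}
Step 6: union(8, 2) -> merged; set of 8 now {0, 2, 4, 8}
Step 7: union(4, 1) -> merged; set of 4 now {0, 1, 2, 4, 6, 8}
Step 8: union(4, 5) -> merged; set of 4 now {0, 1, 2, 4, 5, 6, 8}
Step 9: union(0, 4) -> already same set; set of 0 now {0, 1, 2, 4, 5, 6, 8}
Step 10: union(3, 1) -> merged; set of 3 now {0, 1, 2, 3, 4, 5, 6, 8}
Step 11: find(0) -> no change; set of 0 is {0, 1, 2, 3, 4, 5, 6, 8}
Step 12: union(4, 5) -> already same set; set of 4 now {0, 1, 2, 3, 4, 5, 6, 8}
Step 13: union(2, 4) -> already same set; set of 2 now {0, 1, 2, 3, 4, 5, 6, 8}
Set of 0: {0, 1, 2, 3, 4, 5, 6, 8}; 5 is a member.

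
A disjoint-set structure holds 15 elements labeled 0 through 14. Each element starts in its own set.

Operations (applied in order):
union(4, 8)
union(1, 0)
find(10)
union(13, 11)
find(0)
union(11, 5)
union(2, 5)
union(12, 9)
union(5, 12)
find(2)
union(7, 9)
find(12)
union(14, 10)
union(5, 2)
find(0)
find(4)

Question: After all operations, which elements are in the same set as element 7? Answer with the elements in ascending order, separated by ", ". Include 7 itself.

Step 1: union(4, 8) -> merged; set of 4 now {4, 8}
Step 2: union(1, 0) -> merged; set of 1 now {0, 1}
Step 3: find(10) -> no change; set of 10 is {10}
Step 4: union(13, 11) -> merged; set of 13 now {11, 13}
Step 5: find(0) -> no change; set of 0 is {0, 1}
Step 6: union(11, 5) -> merged; set of 11 now {5, 11, 13}
Step 7: union(2, 5) -> merged; set of 2 now {2, 5, 11, 13}
Step 8: union(12, 9) -> merged; set of 12 now {9, 12}
Step 9: union(5, 12) -> merged; set of 5 now {2, 5, 9, 11, 12, 13}
Step 10: find(2) -> no change; set of 2 is {2, 5, 9, 11, 12, 13}
Step 11: union(7, 9) -> merged; set of 7 now {2, 5, 7, 9, 11, 12, 13}
Step 12: find(12) -> no change; set of 12 is {2, 5, 7, 9, 11, 12, 13}
Step 13: union(14, 10) -> merged; set of 14 now {10, 14}
Step 14: union(5, 2) -> already same set; set of 5 now {2, 5, 7, 9, 11, 12, 13}
Step 15: find(0) -> no change; set of 0 is {0, 1}
Step 16: find(4) -> no change; set of 4 is {4, 8}
Component of 7: {2, 5, 7, 9, 11, 12, 13}

Answer: 2, 5, 7, 9, 11, 12, 13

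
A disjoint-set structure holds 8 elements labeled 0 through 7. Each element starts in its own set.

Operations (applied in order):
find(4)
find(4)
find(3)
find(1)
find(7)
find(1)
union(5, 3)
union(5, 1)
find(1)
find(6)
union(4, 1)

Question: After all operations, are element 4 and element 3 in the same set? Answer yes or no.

Answer: yes

Derivation:
Step 1: find(4) -> no change; set of 4 is {4}
Step 2: find(4) -> no change; set of 4 is {4}
Step 3: find(3) -> no change; set of 3 is {3}
Step 4: find(1) -> no change; set of 1 is {1}
Step 5: find(7) -> no change; set of 7 is {7}
Step 6: find(1) -> no change; set of 1 is {1}
Step 7: union(5, 3) -> merged; set of 5 now {3, 5}
Step 8: union(5, 1) -> merged; set of 5 now {1, 3, 5}
Step 9: find(1) -> no change; set of 1 is {1, 3, 5}
Step 10: find(6) -> no change; set of 6 is {6}
Step 11: union(4, 1) -> merged; set of 4 now {1, 3, 4, 5}
Set of 4: {1, 3, 4, 5}; 3 is a member.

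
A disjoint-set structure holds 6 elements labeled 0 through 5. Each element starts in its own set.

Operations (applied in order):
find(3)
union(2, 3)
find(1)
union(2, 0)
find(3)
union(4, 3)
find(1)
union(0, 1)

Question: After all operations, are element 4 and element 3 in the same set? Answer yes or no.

Answer: yes

Derivation:
Step 1: find(3) -> no change; set of 3 is {3}
Step 2: union(2, 3) -> merged; set of 2 now {2, 3}
Step 3: find(1) -> no change; set of 1 is {1}
Step 4: union(2, 0) -> merged; set of 2 now {0, 2, 3}
Step 5: find(3) -> no change; set of 3 is {0, 2, 3}
Step 6: union(4, 3) -> merged; set of 4 now {0, 2, 3, 4}
Step 7: find(1) -> no change; set of 1 is {1}
Step 8: union(0, 1) -> merged; set of 0 now {0, 1, 2, 3, 4}
Set of 4: {0, 1, 2, 3, 4}; 3 is a member.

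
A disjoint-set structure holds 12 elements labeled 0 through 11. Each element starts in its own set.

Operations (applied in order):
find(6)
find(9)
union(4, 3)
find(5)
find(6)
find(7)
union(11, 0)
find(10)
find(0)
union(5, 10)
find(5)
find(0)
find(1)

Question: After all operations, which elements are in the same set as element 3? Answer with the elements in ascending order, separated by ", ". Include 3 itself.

Answer: 3, 4

Derivation:
Step 1: find(6) -> no change; set of 6 is {6}
Step 2: find(9) -> no change; set of 9 is {9}
Step 3: union(4, 3) -> merged; set of 4 now {3, 4}
Step 4: find(5) -> no change; set of 5 is {5}
Step 5: find(6) -> no change; set of 6 is {6}
Step 6: find(7) -> no change; set of 7 is {7}
Step 7: union(11, 0) -> merged; set of 11 now {0, 11}
Step 8: find(10) -> no change; set of 10 is {10}
Step 9: find(0) -> no change; set of 0 is {0, 11}
Step 10: union(5, 10) -> merged; set of 5 now {5, 10}
Step 11: find(5) -> no change; set of 5 is {5, 10}
Step 12: find(0) -> no change; set of 0 is {0, 11}
Step 13: find(1) -> no change; set of 1 is {1}
Component of 3: {3, 4}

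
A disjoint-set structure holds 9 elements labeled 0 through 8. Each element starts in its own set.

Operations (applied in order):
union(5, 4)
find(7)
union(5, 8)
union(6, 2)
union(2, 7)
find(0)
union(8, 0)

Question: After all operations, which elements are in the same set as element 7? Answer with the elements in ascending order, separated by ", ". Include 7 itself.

Step 1: union(5, 4) -> merged; set of 5 now {4, 5}
Step 2: find(7) -> no change; set of 7 is {7}
Step 3: union(5, 8) -> merged; set of 5 now {4, 5, 8}
Step 4: union(6, 2) -> merged; set of 6 now {2, 6}
Step 5: union(2, 7) -> merged; set of 2 now {2, 6, 7}
Step 6: find(0) -> no change; set of 0 is {0}
Step 7: union(8, 0) -> merged; set of 8 now {0, 4, 5, 8}
Component of 7: {2, 6, 7}

Answer: 2, 6, 7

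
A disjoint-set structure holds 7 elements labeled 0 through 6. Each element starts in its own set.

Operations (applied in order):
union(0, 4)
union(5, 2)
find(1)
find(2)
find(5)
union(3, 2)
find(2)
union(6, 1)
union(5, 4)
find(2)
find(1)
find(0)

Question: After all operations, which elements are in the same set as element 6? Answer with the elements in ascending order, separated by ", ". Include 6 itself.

Answer: 1, 6

Derivation:
Step 1: union(0, 4) -> merged; set of 0 now {0, 4}
Step 2: union(5, 2) -> merged; set of 5 now {2, 5}
Step 3: find(1) -> no change; set of 1 is {1}
Step 4: find(2) -> no change; set of 2 is {2, 5}
Step 5: find(5) -> no change; set of 5 is {2, 5}
Step 6: union(3, 2) -> merged; set of 3 now {2, 3, 5}
Step 7: find(2) -> no change; set of 2 is {2, 3, 5}
Step 8: union(6, 1) -> merged; set of 6 now {1, 6}
Step 9: union(5, 4) -> merged; set of 5 now {0, 2, 3, 4, 5}
Step 10: find(2) -> no change; set of 2 is {0, 2, 3, 4, 5}
Step 11: find(1) -> no change; set of 1 is {1, 6}
Step 12: find(0) -> no change; set of 0 is {0, 2, 3, 4, 5}
Component of 6: {1, 6}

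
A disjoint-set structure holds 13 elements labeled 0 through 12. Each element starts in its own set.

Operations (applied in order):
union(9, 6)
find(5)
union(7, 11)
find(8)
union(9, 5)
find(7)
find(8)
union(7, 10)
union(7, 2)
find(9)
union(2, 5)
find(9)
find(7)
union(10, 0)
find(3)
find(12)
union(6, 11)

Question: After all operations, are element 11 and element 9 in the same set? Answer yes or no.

Step 1: union(9, 6) -> merged; set of 9 now {6, 9}
Step 2: find(5) -> no change; set of 5 is {5}
Step 3: union(7, 11) -> merged; set of 7 now {7, 11}
Step 4: find(8) -> no change; set of 8 is {8}
Step 5: union(9, 5) -> merged; set of 9 now {5, 6, 9}
Step 6: find(7) -> no change; set of 7 is {7, 11}
Step 7: find(8) -> no change; set of 8 is {8}
Step 8: union(7, 10) -> merged; set of 7 now {7, 10, 11}
Step 9: union(7, 2) -> merged; set of 7 now {2, 7, 10, 11}
Step 10: find(9) -> no change; set of 9 is {5, 6, 9}
Step 11: union(2, 5) -> merged; set of 2 now {2, 5, 6, 7, 9, 10, 11}
Step 12: find(9) -> no change; set of 9 is {2, 5, 6, 7, 9, 10, 11}
Step 13: find(7) -> no change; set of 7 is {2, 5, 6, 7, 9, 10, 11}
Step 14: union(10, 0) -> merged; set of 10 now {0, 2, 5, 6, 7, 9, 10, 11}
Step 15: find(3) -> no change; set of 3 is {3}
Step 16: find(12) -> no change; set of 12 is {12}
Step 17: union(6, 11) -> already same set; set of 6 now {0, 2, 5, 6, 7, 9, 10, 11}
Set of 11: {0, 2, 5, 6, 7, 9, 10, 11}; 9 is a member.

Answer: yes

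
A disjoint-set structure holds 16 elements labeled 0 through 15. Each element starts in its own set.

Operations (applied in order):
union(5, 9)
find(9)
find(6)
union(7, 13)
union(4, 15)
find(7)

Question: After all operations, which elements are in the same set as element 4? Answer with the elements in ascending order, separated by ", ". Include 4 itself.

Answer: 4, 15

Derivation:
Step 1: union(5, 9) -> merged; set of 5 now {5, 9}
Step 2: find(9) -> no change; set of 9 is {5, 9}
Step 3: find(6) -> no change; set of 6 is {6}
Step 4: union(7, 13) -> merged; set of 7 now {7, 13}
Step 5: union(4, 15) -> merged; set of 4 now {4, 15}
Step 6: find(7) -> no change; set of 7 is {7, 13}
Component of 4: {4, 15}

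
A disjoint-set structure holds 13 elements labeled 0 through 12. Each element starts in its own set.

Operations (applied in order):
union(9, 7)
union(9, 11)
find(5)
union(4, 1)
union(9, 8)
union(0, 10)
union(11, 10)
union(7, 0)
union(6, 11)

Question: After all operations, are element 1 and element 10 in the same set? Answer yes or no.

Step 1: union(9, 7) -> merged; set of 9 now {7, 9}
Step 2: union(9, 11) -> merged; set of 9 now {7, 9, 11}
Step 3: find(5) -> no change; set of 5 is {5}
Step 4: union(4, 1) -> merged; set of 4 now {1, 4}
Step 5: union(9, 8) -> merged; set of 9 now {7, 8, 9, 11}
Step 6: union(0, 10) -> merged; set of 0 now {0, 10}
Step 7: union(11, 10) -> merged; set of 11 now {0, 7, 8, 9, 10, 11}
Step 8: union(7, 0) -> already same set; set of 7 now {0, 7, 8, 9, 10, 11}
Step 9: union(6, 11) -> merged; set of 6 now {0, 6, 7, 8, 9, 10, 11}
Set of 1: {1, 4}; 10 is not a member.

Answer: no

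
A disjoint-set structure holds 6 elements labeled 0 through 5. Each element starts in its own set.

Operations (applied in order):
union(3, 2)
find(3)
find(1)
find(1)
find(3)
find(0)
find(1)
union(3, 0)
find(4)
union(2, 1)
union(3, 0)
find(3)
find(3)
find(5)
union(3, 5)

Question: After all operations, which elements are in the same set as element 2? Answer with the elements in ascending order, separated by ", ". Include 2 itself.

Answer: 0, 1, 2, 3, 5

Derivation:
Step 1: union(3, 2) -> merged; set of 3 now {2, 3}
Step 2: find(3) -> no change; set of 3 is {2, 3}
Step 3: find(1) -> no change; set of 1 is {1}
Step 4: find(1) -> no change; set of 1 is {1}
Step 5: find(3) -> no change; set of 3 is {2, 3}
Step 6: find(0) -> no change; set of 0 is {0}
Step 7: find(1) -> no change; set of 1 is {1}
Step 8: union(3, 0) -> merged; set of 3 now {0, 2, 3}
Step 9: find(4) -> no change; set of 4 is {4}
Step 10: union(2, 1) -> merged; set of 2 now {0, 1, 2, 3}
Step 11: union(3, 0) -> already same set; set of 3 now {0, 1, 2, 3}
Step 12: find(3) -> no change; set of 3 is {0, 1, 2, 3}
Step 13: find(3) -> no change; set of 3 is {0, 1, 2, 3}
Step 14: find(5) -> no change; set of 5 is {5}
Step 15: union(3, 5) -> merged; set of 3 now {0, 1, 2, 3, 5}
Component of 2: {0, 1, 2, 3, 5}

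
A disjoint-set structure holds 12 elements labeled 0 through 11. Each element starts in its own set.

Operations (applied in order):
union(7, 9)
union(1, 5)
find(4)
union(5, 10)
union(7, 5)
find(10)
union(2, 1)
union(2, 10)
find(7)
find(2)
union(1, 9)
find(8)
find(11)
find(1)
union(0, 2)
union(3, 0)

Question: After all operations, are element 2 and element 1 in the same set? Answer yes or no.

Step 1: union(7, 9) -> merged; set of 7 now {7, 9}
Step 2: union(1, 5) -> merged; set of 1 now {1, 5}
Step 3: find(4) -> no change; set of 4 is {4}
Step 4: union(5, 10) -> merged; set of 5 now {1, 5, 10}
Step 5: union(7, 5) -> merged; set of 7 now {1, 5, 7, 9, 10}
Step 6: find(10) -> no change; set of 10 is {1, 5, 7, 9, 10}
Step 7: union(2, 1) -> merged; set of 2 now {1, 2, 5, 7, 9, 10}
Step 8: union(2, 10) -> already same set; set of 2 now {1, 2, 5, 7, 9, 10}
Step 9: find(7) -> no change; set of 7 is {1, 2, 5, 7, 9, 10}
Step 10: find(2) -> no change; set of 2 is {1, 2, 5, 7, 9, 10}
Step 11: union(1, 9) -> already same set; set of 1 now {1, 2, 5, 7, 9, 10}
Step 12: find(8) -> no change; set of 8 is {8}
Step 13: find(11) -> no change; set of 11 is {11}
Step 14: find(1) -> no change; set of 1 is {1, 2, 5, 7, 9, 10}
Step 15: union(0, 2) -> merged; set of 0 now {0, 1, 2, 5, 7, 9, 10}
Step 16: union(3, 0) -> merged; set of 3 now {0, 1, 2, 3, 5, 7, 9, 10}
Set of 2: {0, 1, 2, 3, 5, 7, 9, 10}; 1 is a member.

Answer: yes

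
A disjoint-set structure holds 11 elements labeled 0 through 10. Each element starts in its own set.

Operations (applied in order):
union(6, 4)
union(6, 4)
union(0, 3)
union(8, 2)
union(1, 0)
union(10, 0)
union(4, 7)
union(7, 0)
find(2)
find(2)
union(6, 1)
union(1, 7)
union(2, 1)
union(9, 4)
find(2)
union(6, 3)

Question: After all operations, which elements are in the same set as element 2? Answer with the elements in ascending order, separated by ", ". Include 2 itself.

Step 1: union(6, 4) -> merged; set of 6 now {4, 6}
Step 2: union(6, 4) -> already same set; set of 6 now {4, 6}
Step 3: union(0, 3) -> merged; set of 0 now {0, 3}
Step 4: union(8, 2) -> merged; set of 8 now {2, 8}
Step 5: union(1, 0) -> merged; set of 1 now {0, 1, 3}
Step 6: union(10, 0) -> merged; set of 10 now {0, 1, 3, 10}
Step 7: union(4, 7) -> merged; set of 4 now {4, 6, 7}
Step 8: union(7, 0) -> merged; set of 7 now {0, 1, 3, 4, 6, 7, 10}
Step 9: find(2) -> no change; set of 2 is {2, 8}
Step 10: find(2) -> no change; set of 2 is {2, 8}
Step 11: union(6, 1) -> already same set; set of 6 now {0, 1, 3, 4, 6, 7, 10}
Step 12: union(1, 7) -> already same set; set of 1 now {0, 1, 3, 4, 6, 7, 10}
Step 13: union(2, 1) -> merged; set of 2 now {0, 1, 2, 3, 4, 6, 7, 8, 10}
Step 14: union(9, 4) -> merged; set of 9 now {0, 1, 2, 3, 4, 6, 7, 8, 9, 10}
Step 15: find(2) -> no change; set of 2 is {0, 1, 2, 3, 4, 6, 7, 8, 9, 10}
Step 16: union(6, 3) -> already same set; set of 6 now {0, 1, 2, 3, 4, 6, 7, 8, 9, 10}
Component of 2: {0, 1, 2, 3, 4, 6, 7, 8, 9, 10}

Answer: 0, 1, 2, 3, 4, 6, 7, 8, 9, 10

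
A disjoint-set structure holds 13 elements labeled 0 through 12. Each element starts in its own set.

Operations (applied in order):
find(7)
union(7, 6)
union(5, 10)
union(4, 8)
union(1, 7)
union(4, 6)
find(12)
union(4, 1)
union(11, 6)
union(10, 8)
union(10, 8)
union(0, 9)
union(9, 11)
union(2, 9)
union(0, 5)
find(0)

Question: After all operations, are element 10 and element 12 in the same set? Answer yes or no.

Answer: no

Derivation:
Step 1: find(7) -> no change; set of 7 is {7}
Step 2: union(7, 6) -> merged; set of 7 now {6, 7}
Step 3: union(5, 10) -> merged; set of 5 now {5, 10}
Step 4: union(4, 8) -> merged; set of 4 now {4, 8}
Step 5: union(1, 7) -> merged; set of 1 now {1, 6, 7}
Step 6: union(4, 6) -> merged; set of 4 now {1, 4, 6, 7, 8}
Step 7: find(12) -> no change; set of 12 is {12}
Step 8: union(4, 1) -> already same set; set of 4 now {1, 4, 6, 7, 8}
Step 9: union(11, 6) -> merged; set of 11 now {1, 4, 6, 7, 8, 11}
Step 10: union(10, 8) -> merged; set of 10 now {1, 4, 5, 6, 7, 8, 10, 11}
Step 11: union(10, 8) -> already same set; set of 10 now {1, 4, 5, 6, 7, 8, 10, 11}
Step 12: union(0, 9) -> merged; set of 0 now {0, 9}
Step 13: union(9, 11) -> merged; set of 9 now {0, 1, 4, 5, 6, 7, 8, 9, 10, 11}
Step 14: union(2, 9) -> merged; set of 2 now {0, 1, 2, 4, 5, 6, 7, 8, 9, 10, 11}
Step 15: union(0, 5) -> already same set; set of 0 now {0, 1, 2, 4, 5, 6, 7, 8, 9, 10, 11}
Step 16: find(0) -> no change; set of 0 is {0, 1, 2, 4, 5, 6, 7, 8, 9, 10, 11}
Set of 10: {0, 1, 2, 4, 5, 6, 7, 8, 9, 10, 11}; 12 is not a member.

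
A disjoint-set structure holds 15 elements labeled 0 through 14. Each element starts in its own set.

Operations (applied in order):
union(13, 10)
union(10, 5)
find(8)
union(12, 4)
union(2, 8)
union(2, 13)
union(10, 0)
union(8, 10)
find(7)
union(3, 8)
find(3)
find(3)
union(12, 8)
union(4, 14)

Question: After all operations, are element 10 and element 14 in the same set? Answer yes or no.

Answer: yes

Derivation:
Step 1: union(13, 10) -> merged; set of 13 now {10, 13}
Step 2: union(10, 5) -> merged; set of 10 now {5, 10, 13}
Step 3: find(8) -> no change; set of 8 is {8}
Step 4: union(12, 4) -> merged; set of 12 now {4, 12}
Step 5: union(2, 8) -> merged; set of 2 now {2, 8}
Step 6: union(2, 13) -> merged; set of 2 now {2, 5, 8, 10, 13}
Step 7: union(10, 0) -> merged; set of 10 now {0, 2, 5, 8, 10, 13}
Step 8: union(8, 10) -> already same set; set of 8 now {0, 2, 5, 8, 10, 13}
Step 9: find(7) -> no change; set of 7 is {7}
Step 10: union(3, 8) -> merged; set of 3 now {0, 2, 3, 5, 8, 10, 13}
Step 11: find(3) -> no change; set of 3 is {0, 2, 3, 5, 8, 10, 13}
Step 12: find(3) -> no change; set of 3 is {0, 2, 3, 5, 8, 10, 13}
Step 13: union(12, 8) -> merged; set of 12 now {0, 2, 3, 4, 5, 8, 10, 12, 13}
Step 14: union(4, 14) -> merged; set of 4 now {0, 2, 3, 4, 5, 8, 10, 12, 13, 14}
Set of 10: {0, 2, 3, 4, 5, 8, 10, 12, 13, 14}; 14 is a member.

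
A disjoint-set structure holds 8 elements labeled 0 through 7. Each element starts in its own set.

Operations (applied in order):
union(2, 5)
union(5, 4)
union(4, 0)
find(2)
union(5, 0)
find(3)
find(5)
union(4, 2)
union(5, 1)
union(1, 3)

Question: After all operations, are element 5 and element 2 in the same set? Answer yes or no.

Answer: yes

Derivation:
Step 1: union(2, 5) -> merged; set of 2 now {2, 5}
Step 2: union(5, 4) -> merged; set of 5 now {2, 4, 5}
Step 3: union(4, 0) -> merged; set of 4 now {0, 2, 4, 5}
Step 4: find(2) -> no change; set of 2 is {0, 2, 4, 5}
Step 5: union(5, 0) -> already same set; set of 5 now {0, 2, 4, 5}
Step 6: find(3) -> no change; set of 3 is {3}
Step 7: find(5) -> no change; set of 5 is {0, 2, 4, 5}
Step 8: union(4, 2) -> already same set; set of 4 now {0, 2, 4, 5}
Step 9: union(5, 1) -> merged; set of 5 now {0, 1, 2, 4, 5}
Step 10: union(1, 3) -> merged; set of 1 now {0, 1, 2, 3, 4, 5}
Set of 5: {0, 1, 2, 3, 4, 5}; 2 is a member.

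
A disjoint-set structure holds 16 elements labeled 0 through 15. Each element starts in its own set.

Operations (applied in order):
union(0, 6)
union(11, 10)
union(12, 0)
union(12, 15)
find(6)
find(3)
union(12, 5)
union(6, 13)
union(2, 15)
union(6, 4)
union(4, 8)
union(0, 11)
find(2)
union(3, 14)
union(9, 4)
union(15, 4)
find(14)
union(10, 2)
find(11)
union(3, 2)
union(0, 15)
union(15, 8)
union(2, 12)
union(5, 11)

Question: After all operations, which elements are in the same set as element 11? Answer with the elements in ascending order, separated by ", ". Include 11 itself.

Answer: 0, 2, 3, 4, 5, 6, 8, 9, 10, 11, 12, 13, 14, 15

Derivation:
Step 1: union(0, 6) -> merged; set of 0 now {0, 6}
Step 2: union(11, 10) -> merged; set of 11 now {10, 11}
Step 3: union(12, 0) -> merged; set of 12 now {0, 6, 12}
Step 4: union(12, 15) -> merged; set of 12 now {0, 6, 12, 15}
Step 5: find(6) -> no change; set of 6 is {0, 6, 12, 15}
Step 6: find(3) -> no change; set of 3 is {3}
Step 7: union(12, 5) -> merged; set of 12 now {0, 5, 6, 12, 15}
Step 8: union(6, 13) -> merged; set of 6 now {0, 5, 6, 12, 13, 15}
Step 9: union(2, 15) -> merged; set of 2 now {0, 2, 5, 6, 12, 13, 15}
Step 10: union(6, 4) -> merged; set of 6 now {0, 2, 4, 5, 6, 12, 13, 15}
Step 11: union(4, 8) -> merged; set of 4 now {0, 2, 4, 5, 6, 8, 12, 13, 15}
Step 12: union(0, 11) -> merged; set of 0 now {0, 2, 4, 5, 6, 8, 10, 11, 12, 13, 15}
Step 13: find(2) -> no change; set of 2 is {0, 2, 4, 5, 6, 8, 10, 11, 12, 13, 15}
Step 14: union(3, 14) -> merged; set of 3 now {3, 14}
Step 15: union(9, 4) -> merged; set of 9 now {0, 2, 4, 5, 6, 8, 9, 10, 11, 12, 13, 15}
Step 16: union(15, 4) -> already same set; set of 15 now {0, 2, 4, 5, 6, 8, 9, 10, 11, 12, 13, 15}
Step 17: find(14) -> no change; set of 14 is {3, 14}
Step 18: union(10, 2) -> already same set; set of 10 now {0, 2, 4, 5, 6, 8, 9, 10, 11, 12, 13, 15}
Step 19: find(11) -> no change; set of 11 is {0, 2, 4, 5, 6, 8, 9, 10, 11, 12, 13, 15}
Step 20: union(3, 2) -> merged; set of 3 now {0, 2, 3, 4, 5, 6, 8, 9, 10, 11, 12, 13, 14, 15}
Step 21: union(0, 15) -> already same set; set of 0 now {0, 2, 3, 4, 5, 6, 8, 9, 10, 11, 12, 13, 14, 15}
Step 22: union(15, 8) -> already same set; set of 15 now {0, 2, 3, 4, 5, 6, 8, 9, 10, 11, 12, 13, 14, 15}
Step 23: union(2, 12) -> already same set; set of 2 now {0, 2, 3, 4, 5, 6, 8, 9, 10, 11, 12, 13, 14, 15}
Step 24: union(5, 11) -> already same set; set of 5 now {0, 2, 3, 4, 5, 6, 8, 9, 10, 11, 12, 13, 14, 15}
Component of 11: {0, 2, 3, 4, 5, 6, 8, 9, 10, 11, 12, 13, 14, 15}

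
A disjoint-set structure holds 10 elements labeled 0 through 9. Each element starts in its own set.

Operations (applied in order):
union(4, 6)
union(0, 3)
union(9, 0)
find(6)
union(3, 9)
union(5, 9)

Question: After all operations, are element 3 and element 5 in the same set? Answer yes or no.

Answer: yes

Derivation:
Step 1: union(4, 6) -> merged; set of 4 now {4, 6}
Step 2: union(0, 3) -> merged; set of 0 now {0, 3}
Step 3: union(9, 0) -> merged; set of 9 now {0, 3, 9}
Step 4: find(6) -> no change; set of 6 is {4, 6}
Step 5: union(3, 9) -> already same set; set of 3 now {0, 3, 9}
Step 6: union(5, 9) -> merged; set of 5 now {0, 3, 5, 9}
Set of 3: {0, 3, 5, 9}; 5 is a member.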